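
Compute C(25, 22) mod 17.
5

Using Lucas' theorem:
Write n=25 and k=22 in base 17:
n in base 17: [1, 8]
k in base 17: [1, 5]
C(25,22) mod 17 = ∏ C(n_i, k_i) mod 17
Digit binomials (mod 17): C(1,1) = 1; C(8,5) = 56 ≡ 5
Product: 1 × 5 = 5 ≡ 5 (mod 17)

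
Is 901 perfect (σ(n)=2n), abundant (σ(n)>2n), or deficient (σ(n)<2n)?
deficient

Proper divisors of 901: sum = 1 + 17 + 53 = 71
Since 71 < 901, 901 is deficient.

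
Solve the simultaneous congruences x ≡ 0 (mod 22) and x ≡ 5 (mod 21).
110

Using Chinese Remainder Theorem:
M = 22 × 21 = 462
M1 = 21, M2 = 22
y1 = 21^(-1) mod 22 = 21
y2 = 22^(-1) mod 21 = 1
x = (0×21×21 + 5×22×1) mod 462 = 110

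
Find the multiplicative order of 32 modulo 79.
39

79 is prime, so ord(32) divides φ(79) = 78.
Divisors of 78: 1, 2, 3, 6, 13, 26, 39, 78.
Repeated squaring: 32^1 ≡ 32, 32^2 ≡ 76, 32^4 ≡ 9, 32^8 ≡ 2, 32^16 ≡ 4, 32^32 ≡ 16, 32^64 ≡ 19 (mod 79).
Test 32^d mod 79 for each divisor d in increasing order:
32^1 ≡ 32
32^2 ≡ 76
32^3 = 32^2·32^1 ≡ 62
32^6 = 32^4·32^2 ≡ 52
32^13 = 32^8·32^4·32^1 ≡ 23
32^26 = 32^16·32^8·32^2 ≡ 55
32^39 = 32^32·32^4·32^2·32^1 ≡ 1  ← first divisor giving 1
The order is 39.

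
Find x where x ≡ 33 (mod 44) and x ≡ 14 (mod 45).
869

Using Chinese Remainder Theorem:
M = 44 × 45 = 1980
M1 = 45, M2 = 44
y1 = 45^(-1) mod 44 = 1
y2 = 44^(-1) mod 45 = 44
x = (33×45×1 + 14×44×44) mod 1980 = 869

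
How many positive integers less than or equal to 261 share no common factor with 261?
168

261 = 3^2 × 29
φ(n) = n × ∏(1 - 1/p) for each prime p dividing n
φ(261) = 261 × (1 - 1/3) × (1 - 1/29) = 168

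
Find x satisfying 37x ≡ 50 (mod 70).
x ≡ 60 (mod 70)

gcd(37, 70) = 1, which divides 50, so solutions exist.
Find 37^(-1) mod 70 by the extended Euclidean algorithm:
70 = 1 × 37 + 33  ⟹  33 = (1)·70 + (-1)·37
37 = 1 × 33 + 4  ⟹  4 = (-1)·70 + (2)·37
33 = 8 × 4 + 1  ⟹  1 = (9)·70 + (-17)·37
So (-17)·37 ≡ 1 (mod 70), i.e. 37^(-1) ≡ -17 ≡ 53 (mod 70).
x ≡ 53 × 50 = 2650 ≡ 60 (mod 70).
Check: 37 × 60 = 2220 ≡ 50 (mod 70).
Unique solution: x ≡ 60 (mod 70)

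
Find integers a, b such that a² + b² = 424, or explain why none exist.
10² + 18² (a=10, b=18)

Factorization: 424 = 2^3 × 53
By Fermat: n is sum of two squares iff every prime p ≡ 3 (mod 4) appears to even power.
All primes ≡ 3 (mod 4) appear to even power.
Search a = 0, 1, 2, … for 424 - a² a perfect square: first hit at a = 10: 424 - 100 = 324 = 18².
424 = 10² + 18² = 100 + 324 ✓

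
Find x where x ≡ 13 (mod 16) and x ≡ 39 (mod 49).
333

Using Chinese Remainder Theorem:
M = 16 × 49 = 784
M1 = 49, M2 = 16
y1 = 49^(-1) mod 16 = 1
y2 = 16^(-1) mod 49 = 46
x = (13×49×1 + 39×16×46) mod 784 = 333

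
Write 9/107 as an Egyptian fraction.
1/12 + 1/1284

Greedy algorithm:
9/107: ceiling(107/9) = 12, use 1/12
1/1284: ceiling(1284/1) = 1284, use 1/1284
Result: 9/107 = 1/12 + 1/1284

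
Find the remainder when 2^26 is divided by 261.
22

Repeated squaring. Binary of 26 = 11010.
2^1 ≡ 2 (mod 261); 2^2 ≡ 4 (mod 261); 2^4 ≡ 16 (mod 261); 2^8 ≡ 256 (mod 261); 2^16 ≡ 25 (mod 261)
2^26 = 2^2 × 2^8 × 2^16 ≡ 22 (mod 261)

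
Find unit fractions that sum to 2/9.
1/5 + 1/45

Greedy algorithm:
2/9: ceiling(9/2) = 5, use 1/5
1/45: ceiling(45/1) = 45, use 1/45
Result: 2/9 = 1/5 + 1/45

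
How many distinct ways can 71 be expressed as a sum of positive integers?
4697205

p(n) counts ways to write n as a sum of positive integers (order ignored).
Euler's pentagonal recurrence: p(k) = p(k-1) + p(k-2) - p(k-5) - p(k-7) + p(k-12) + p(k-15) - ... (offsets j(3j∓1)/2, signs ++--, p(0)=1, p(<0)=0).
DP table for k = 0..70: p(0)=1, p(1)=1, p(2)=2, p(3)=3, p(4)=5, p(5)=7, p(6)=11, p(7)=15, p(8)=22, p(9)=30, p(10)=42, p(11)=56, p(12)=77, p(13)=101, p(14)=135, p(15)=176, p(16)=231, p(17)=297, p(18)=385, p(19)=490, p(20)=627, p(21)=792, p(22)=1002, p(23)=1255, p(24)=1575, p(25)=1958, p(26)=2436, p(27)=3010, p(28)=3718, p(29)=4565, p(30)=5604, p(31)=6842, p(32)=8349, p(33)=10143, p(34)=12310, p(35)=14883, p(36)=17977, p(37)=21637, p(38)=26015, p(39)=31185, p(40)=37338, p(41)=44583, p(42)=53174, p(43)=63261, p(44)=75175, p(45)=89134, p(46)=105558, p(47)=124754, p(48)=147273, p(49)=173525, p(50)=204226, p(51)=239943, p(52)=281589, p(53)=329931, p(54)=386155, p(55)=451276, p(56)=526823, p(57)=614154, p(58)=715220, p(59)=831820, p(60)=966467, p(61)=1121505, p(62)=1300156, p(63)=1505499, p(64)=1741630, p(65)=2012558, p(66)=2323520, p(67)=2679689, p(68)=3087735, p(69)=3554345, p(70)=4087968.
Final step: p(71) = p(70) + p(69) - p(66) - p(64) + p(59) + p(56) - p(49) - p(45) + p(36) + p(31) - p(20) - p(14) + p(1)
= 4087968 + 3554345 - 2323520 - 1741630 + 831820 + 526823 - 173525 - 89134 + 17977 + 6842 - 627 - 135 + 1
= 4697205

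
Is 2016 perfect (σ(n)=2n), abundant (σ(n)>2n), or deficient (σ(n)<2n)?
abundant

Proper divisors of 2016: sum = 1 + 2 + 3 + 4 + 6 + 7 + 8 + 9 + ... + 336 + 504 + 672 + 1008 (35 divisors) = 4536
Since 4536 > 2016, 2016 is abundant.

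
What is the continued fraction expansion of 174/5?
[34; 1, 4]

Euclidean algorithm steps:
174 = 34 × 5 + 4
5 = 1 × 4 + 1
4 = 4 × 1 + 0
Continued fraction: [34; 1, 4]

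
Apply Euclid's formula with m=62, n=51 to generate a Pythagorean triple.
(1243, 6324, 6445)

Euclid's formula: a = m² - n², b = 2mn, c = m² + n²
m = 62, n = 51
a = 62² - 51² = 3844 - 2601 = 1243
b = 2 × 62 × 51 = 6324
c = 62² + 51² = 3844 + 2601 = 6445
Verification: 1243² + 6324² = 1545049 + 39992976 = 41538025 = 6445² ✓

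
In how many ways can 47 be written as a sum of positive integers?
124754

p(n) counts ways to write n as a sum of positive integers (order ignored).
Euler's pentagonal recurrence: p(k) = p(k-1) + p(k-2) - p(k-5) - p(k-7) + p(k-12) + p(k-15) - ... (offsets j(3j∓1)/2, signs ++--, p(0)=1, p(<0)=0).
DP table for k = 0..46: p(0)=1, p(1)=1, p(2)=2, p(3)=3, p(4)=5, p(5)=7, p(6)=11, p(7)=15, p(8)=22, p(9)=30, p(10)=42, p(11)=56, p(12)=77, p(13)=101, p(14)=135, p(15)=176, p(16)=231, p(17)=297, p(18)=385, p(19)=490, p(20)=627, p(21)=792, p(22)=1002, p(23)=1255, p(24)=1575, p(25)=1958, p(26)=2436, p(27)=3010, p(28)=3718, p(29)=4565, p(30)=5604, p(31)=6842, p(32)=8349, p(33)=10143, p(34)=12310, p(35)=14883, p(36)=17977, p(37)=21637, p(38)=26015, p(39)=31185, p(40)=37338, p(41)=44583, p(42)=53174, p(43)=63261, p(44)=75175, p(45)=89134, p(46)=105558.
Final step: p(47) = p(46) + p(45) - p(42) - p(40) + p(35) + p(32) - p(25) - p(21) + p(12) + p(7)
= 105558 + 89134 - 53174 - 37338 + 14883 + 8349 - 1958 - 792 + 77 + 15
= 124754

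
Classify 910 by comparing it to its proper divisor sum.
abundant

Proper divisors of 910: sum = 1 + 2 + 5 + 7 + 10 + 13 + 14 + 26 + 35 + 65 + 70 + 91 + 130 + 182 + 455 = 1106
Since 1106 > 910, 910 is abundant.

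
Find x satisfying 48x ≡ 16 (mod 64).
x ≡ 3 (mod 4)

gcd(48, 64) = 16, which divides 16, so solutions exist.
Divide through by 16: 3x ≡ 1 (mod 4).
Find 3^(-1) mod 4 by the extended Euclidean algorithm:
4 = 1 × 3 + 1  ⟹  1 = (1)·4 + (-1)·3
So (-1)·3 ≡ 1 (mod 4), i.e. 3^(-1) ≡ -1 ≡ 3 (mod 4).
x ≡ 3 × 1 = 3 ≡ 3 (mod 4).
Check: 48 × 3 = 144 ≡ 16 (mod 64).
x ≡ 3 (mod 4), giving 16 solutions mod 64.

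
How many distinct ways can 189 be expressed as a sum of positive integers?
1527273599625

p(n) counts ways to write n as a sum of positive integers (order ignored).
Euler's pentagonal recurrence: p(k) = p(k-1) + p(k-2) - p(k-5) - p(k-7) + p(k-12) + p(k-15) - ... (offsets j(3j∓1)/2, signs ++--, p(0)=1, p(<0)=0).
DP table for k = 0..188: p(0)=1, p(1)=1, p(2)=2, p(3)=3, p(4)=5, p(5)=7, p(6)=11, p(7)=15, p(8)=22, p(9)=30, p(10)=42, p(11)=56, p(12)=77, p(13)=101, p(14)=135, p(15)=176, p(16)=231, p(17)=297, p(18)=385, p(19)=490, p(20)=627, p(21)=792, p(22)=1002, p(23)=1255, p(24)=1575, p(25)=1958, p(26)=2436, p(27)=3010, p(28)=3718, p(29)=4565, p(30)=5604, p(31)=6842, p(32)=8349, p(33)=10143, p(34)=12310, p(35)=14883, p(36)=17977, p(37)=21637, p(38)=26015, p(39)=31185, p(40)=37338, p(41)=44583, p(42)=53174, p(43)=63261, p(44)=75175, p(45)=89134, p(46)=105558, p(47)=124754, p(48)=147273, p(49)=173525, p(50)=204226, p(51)=239943, p(52)=281589, p(53)=329931, p(54)=386155, p(55)=451276, p(56)=526823, p(57)=614154, p(58)=715220, p(59)=831820, p(60)=966467, p(61)=1121505, p(62)=1300156, p(63)=1505499, p(64)=1741630, p(65)=2012558, p(66)=2323520, p(67)=2679689, p(68)=3087735, p(69)=3554345, p(70)=4087968, p(71)=4697205, p(72)=5392783, p(73)=6185689, p(74)=7089500, p(75)=8118264, p(76)=9289091, p(77)=10619863, p(78)=12132164, p(79)=13848650, p(80)=15796476, p(81)=18004327, p(82)=20506255, p(83)=23338469, p(84)=26543660, p(85)=30167357, p(86)=34262962, p(87)=38887673, p(88)=44108109, p(89)=49995925, p(90)=56634173, p(91)=64112359, p(92)=72533807, p(93)=82010177, p(94)=92669720, p(95)=104651419, p(96)=118114304, p(97)=133230930, p(98)=150198136, p(99)=169229875, p(100)=190569292, p(101)=214481126, p(102)=241265379, p(103)=271248950, p(104)=304801365, p(105)=342325709, p(106)=384276336, p(107)=431149389, p(108)=483502844, p(109)=541946240, p(110)=607163746, p(111)=679903203, p(112)=761002156, p(113)=851376628, p(114)=952050665, p(115)=1064144451, p(116)=1188908248, p(117)=1327710076, p(118)=1482074143, p(119)=1653668665, p(120)=1844349560, p(121)=2056148051, p(122)=2291320912, p(123)=2552338241, p(124)=2841940500, p(125)=3163127352, p(126)=3519222692, p(127)=3913864295, p(128)=4351078600, p(129)=4835271870, p(130)=5371315400, p(131)=5964539504, p(132)=6620830889, p(133)=7346629512, p(134)=8149040695, p(135)=9035836076, p(136)=10015581680, p(137)=11097645016, p(138)=12292341831, p(139)=13610949895, p(140)=15065878135, p(141)=16670689208, p(142)=18440293320, p(143)=20390982757, p(144)=22540654445, p(145)=24908858009, p(146)=27517052599, p(147)=30388671978, p(148)=33549419497, p(149)=37027355200, p(150)=40853235313, p(151)=45060624582, p(152)=49686288421, p(153)=54770336324, p(154)=60356673280, p(155)=66493182097, p(156)=73232243759, p(157)=80630964769, p(158)=88751778802, p(159)=97662728555, p(160)=107438159466, p(161)=118159068427, p(162)=129913904637, p(163)=142798995930, p(164)=156919475295, p(165)=172389800255, p(166)=189334822579, p(167)=207890420102, p(168)=228204732751, p(169)=250438925115, p(170)=274768617130, p(171)=301384802048, p(172)=330495499613, p(173)=362326859895, p(174)=397125074750, p(175)=435157697830, p(176)=476715857290, p(177)=522115831195, p(178)=571701605655, p(179)=625846753120, p(180)=684957390936, p(181)=749474411781, p(182)=819876908323, p(183)=896684817527, p(184)=980462880430, p(185)=1071823774337, p(186)=1171432692373, p(187)=1280011042268, p(188)=1398341745571.
Final step: p(189) = p(188) + p(187) - p(184) - p(182) + p(177) + p(174) - p(167) - p(163) + p(154) + p(149) - p(138) - p(132) + p(119) + p(112) - p(97) - p(89) + p(72) + p(63) - p(44) - p(34) + p(13) + p(2)
= 1398341745571 + 1280011042268 - 980462880430 - 819876908323 + 522115831195 + 397125074750 - 207890420102 - 142798995930 + 60356673280 + 37027355200 - 12292341831 - 6620830889 + 1653668665 + 761002156 - 133230930 - 49995925 + 5392783 + 1505499 - 75175 - 12310 + 101 + 2
= 1527273599625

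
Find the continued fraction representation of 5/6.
[0; 1, 5]

Euclidean algorithm steps:
5 = 0 × 6 + 5
6 = 1 × 5 + 1
5 = 5 × 1 + 0
Continued fraction: [0; 1, 5]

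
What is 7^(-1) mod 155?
133

gcd(7, 155) = 1, so the inverse exists.
Extended Euclidean algorithm on (155, 7):
155 = 22 × 7 + 1  ⟹  1 = (1)·155 + (-22)·7
So (-22)·7 ≡ 1 (mod 155), i.e. 7^(-1) ≡ -22 ≡ 133 (mod 155).
Check: 7 × 133 = 931 ≡ 1 (mod 155)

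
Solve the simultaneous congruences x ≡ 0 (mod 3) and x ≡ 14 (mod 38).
90

Using Chinese Remainder Theorem:
M = 3 × 38 = 114
M1 = 38, M2 = 3
y1 = 38^(-1) mod 3 = 2
y2 = 3^(-1) mod 38 = 13
x = (0×38×2 + 14×3×13) mod 114 = 90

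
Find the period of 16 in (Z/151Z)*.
15

151 is prime, so ord(16) divides φ(151) = 150.
Divisors of 150: 1, 2, 3, 5, 6, 10, 15, 25, 30, 50, 75, 150.
Repeated squaring: 16^1 ≡ 16, 16^2 ≡ 105, 16^4 ≡ 2, 16^8 ≡ 4, 16^16 ≡ 16, 16^32 ≡ 105, 16^64 ≡ 2, 16^128 ≡ 4 (mod 151).
Test 16^d mod 151 for each divisor d in increasing order:
16^1 ≡ 16
16^2 ≡ 105
16^3 = 16^2·16^1 ≡ 19
16^5 = 16^4·16^1 ≡ 32
16^6 = 16^4·16^2 ≡ 59
16^10 = 16^8·16^2 ≡ 118
16^15 = 16^8·16^4·16^2·16^1 ≡ 1  ← first divisor giving 1
The order is 15.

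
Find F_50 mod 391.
139

Matrix identity: Q^n = [[F_(n+1), F_n], [F_n, F_(n-1)]] with Q = [[1,1],[1,0]].
n = 50 = 110010₂. Square-and-multiply, entries mod 391:
Q^1 = [[1,1],[1,0]]
Q^3 = (Q^1)²·Q = [[3,2],[2,1]]
Q^6 = (Q^3)² = [[13,8],[8,5]]
Q^12 = (Q^6)² = [[233,144],[144,89]]
Q^25 = (Q^12)²·Q = [[183,344],[344,230]]
Q^50 = (Q^25)² = [[117,139],[139,369]]
F_50 mod 391 = Q^50[0][1] = 139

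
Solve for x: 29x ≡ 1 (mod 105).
29

gcd(29, 105) = 1, so the inverse exists.
Extended Euclidean algorithm on (105, 29):
105 = 3 × 29 + 18  ⟹  18 = (1)·105 + (-3)·29
29 = 1 × 18 + 11  ⟹  11 = (-1)·105 + (4)·29
18 = 1 × 11 + 7  ⟹  7 = (2)·105 + (-7)·29
11 = 1 × 7 + 4  ⟹  4 = (-3)·105 + (11)·29
7 = 1 × 4 + 3  ⟹  3 = (5)·105 + (-18)·29
4 = 1 × 3 + 1  ⟹  1 = (-8)·105 + (29)·29
So (29)·29 ≡ 1 (mod 105), i.e. 29^(-1) ≡ 29 (mod 105).
Check: 29 × 29 = 841 ≡ 1 (mod 105)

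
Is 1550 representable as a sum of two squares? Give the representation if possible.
Not possible

Factorization: 1550 = 2 × 5^2 × 31
By Fermat: n is sum of two squares iff every prime p ≡ 3 (mod 4) appears to even power.
Prime(s) ≡ 3 (mod 4) with odd exponent: [(31, 1)]
Therefore 1550 cannot be expressed as a² + b².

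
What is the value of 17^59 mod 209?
101

Repeated squaring. Binary of 59 = 111011.
17^1 ≡ 17 (mod 209); 17^2 ≡ 80 (mod 209); 17^4 ≡ 130 (mod 209); 17^8 ≡ 180 (mod 209); 17^16 ≡ 5 (mod 209); 17^32 ≡ 25 (mod 209)
17^59 = 17^1 × 17^2 × 17^8 × 17^16 × 17^32 ≡ 101 (mod 209)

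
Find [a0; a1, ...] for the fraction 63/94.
[0; 1, 2, 31]

Euclidean algorithm steps:
63 = 0 × 94 + 63
94 = 1 × 63 + 31
63 = 2 × 31 + 1
31 = 31 × 1 + 0
Continued fraction: [0; 1, 2, 31]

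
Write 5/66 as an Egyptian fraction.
1/14 + 1/231

Greedy algorithm:
5/66: ceiling(66/5) = 14, use 1/14
1/231: ceiling(231/1) = 231, use 1/231
Result: 5/66 = 1/14 + 1/231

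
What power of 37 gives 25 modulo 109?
52

Baby-step giant-step with step n = ⌈√109⌉ = 11.
Baby steps 37^j mod 109 (j:value) for j=0..10: 0:1, 1:37, 2:61, 3:77, 4:15, 5:10, 6:43, 7:65, 8:7, 9:41, 10:100.
Giant-step multiplier: 37^(-11) ≡ 37^(108-11) = 37^97 ≡ 18 (mod 109).
Giant steps γ_i = 25·18^i mod 109: γ_0=25, γ_1=14, γ_2=34, γ_3=67, γ_4=7 (in table at j=8).
x = i·n + j = 4·11 + 8 = 52.
Check: 37^52 ≡ 25 (mod 109).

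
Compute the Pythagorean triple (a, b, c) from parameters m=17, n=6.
(253, 204, 325)

Euclid's formula: a = m² - n², b = 2mn, c = m² + n²
m = 17, n = 6
a = 17² - 6² = 289 - 36 = 253
b = 2 × 17 × 6 = 204
c = 17² + 6² = 289 + 36 = 325
Verification: 253² + 204² = 64009 + 41616 = 105625 = 325² ✓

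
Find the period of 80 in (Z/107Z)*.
106

107 is prime, so ord(80) divides φ(107) = 106.
Divisors of 106: 1, 2, 53, 106.
Repeated squaring: 80^1 ≡ 80, 80^2 ≡ 87, 80^4 ≡ 79, 80^8 ≡ 35, 80^16 ≡ 48, 80^32 ≡ 57, 80^64 ≡ 39 (mod 107).
Test 80^d mod 107 for each divisor d in increasing order:
80^1 ≡ 80
80^2 ≡ 87
80^53 = 80^32·80^16·80^4·80^1 ≡ 106
80^106 = 80^64·80^32·80^8·80^2 ≡ 1  ← first divisor giving 1
The order is 106.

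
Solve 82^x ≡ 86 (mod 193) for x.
74

Baby-step giant-step with step n = ⌈√193⌉ = 14.
Baby steps 82^j mod 193 (j:value) for j=0..13: 0:1, 1:82, 2:162, 3:160, 4:189, 5:58, 6:124, 7:132, 8:16, 9:154, 10:83, 11:51, 12:129, 13:156.
Giant-step multiplier: 82^(-14) ≡ 82^(192-14) = 82^178 ≡ 168 (mod 193).
Giant steps γ_i = 86·168^i mod 193: γ_0=86, γ_1=166, γ_2=96, γ_3=109, γ_4=170, γ_5=189 (in table at j=4).
x = i·n + j = 5·14 + 4 = 74.
Check: 82^74 ≡ 86 (mod 193).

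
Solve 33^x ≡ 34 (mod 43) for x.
17

Baby-step giant-step with step n = ⌈√43⌉ = 7.
Baby steps 33^j mod 43 (j:value) for j=0..6: 0:1, 1:33, 2:14, 3:32, 4:24, 5:18, 6:35.
Giant-step multiplier: 33^(-7) ≡ 33^(42-7) = 33^35 ≡ 7 (mod 43).
Giant steps γ_i = 34·7^i mod 43: γ_0=34, γ_1=23, γ_2=32 (in table at j=3).
x = i·n + j = 2·7 + 3 = 17.
Check: 33^17 ≡ 34 (mod 43).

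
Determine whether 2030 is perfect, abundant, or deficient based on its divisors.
abundant

Proper divisors of 2030: sum = 1 + 2 + 5 + 7 + 10 + 14 + 29 + 35 + 58 + 70 + 145 + 203 + 290 + 406 + 1015 = 2290
Since 2290 > 2030, 2030 is abundant.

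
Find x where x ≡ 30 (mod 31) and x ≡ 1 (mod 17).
154

Using Chinese Remainder Theorem:
M = 31 × 17 = 527
M1 = 17, M2 = 31
y1 = 17^(-1) mod 31 = 11
y2 = 31^(-1) mod 17 = 11
x = (30×17×11 + 1×31×11) mod 527 = 154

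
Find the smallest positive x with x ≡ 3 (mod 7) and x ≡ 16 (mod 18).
52

Using Chinese Remainder Theorem:
M = 7 × 18 = 126
M1 = 18, M2 = 7
y1 = 18^(-1) mod 7 = 2
y2 = 7^(-1) mod 18 = 13
x = (3×18×2 + 16×7×13) mod 126 = 52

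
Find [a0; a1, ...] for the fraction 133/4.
[33; 4]

Euclidean algorithm steps:
133 = 33 × 4 + 1
4 = 4 × 1 + 0
Continued fraction: [33; 4]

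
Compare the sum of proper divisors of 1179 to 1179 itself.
deficient

Proper divisors of 1179: sum = 1 + 3 + 9 + 131 + 393 = 537
Since 537 < 1179, 1179 is deficient.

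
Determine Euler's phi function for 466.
232

466 = 2 × 233
φ(n) = n × ∏(1 - 1/p) for each prime p dividing n
φ(466) = 466 × (1 - 1/2) × (1 - 1/233) = 232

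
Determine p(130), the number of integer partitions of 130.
5371315400

p(n) counts ways to write n as a sum of positive integers (order ignored).
Euler's pentagonal recurrence: p(k) = p(k-1) + p(k-2) - p(k-5) - p(k-7) + p(k-12) + p(k-15) - ... (offsets j(3j∓1)/2, signs ++--, p(0)=1, p(<0)=0).
DP table for k = 0..129: p(0)=1, p(1)=1, p(2)=2, p(3)=3, p(4)=5, p(5)=7, p(6)=11, p(7)=15, p(8)=22, p(9)=30, p(10)=42, p(11)=56, p(12)=77, p(13)=101, p(14)=135, p(15)=176, p(16)=231, p(17)=297, p(18)=385, p(19)=490, p(20)=627, p(21)=792, p(22)=1002, p(23)=1255, p(24)=1575, p(25)=1958, p(26)=2436, p(27)=3010, p(28)=3718, p(29)=4565, p(30)=5604, p(31)=6842, p(32)=8349, p(33)=10143, p(34)=12310, p(35)=14883, p(36)=17977, p(37)=21637, p(38)=26015, p(39)=31185, p(40)=37338, p(41)=44583, p(42)=53174, p(43)=63261, p(44)=75175, p(45)=89134, p(46)=105558, p(47)=124754, p(48)=147273, p(49)=173525, p(50)=204226, p(51)=239943, p(52)=281589, p(53)=329931, p(54)=386155, p(55)=451276, p(56)=526823, p(57)=614154, p(58)=715220, p(59)=831820, p(60)=966467, p(61)=1121505, p(62)=1300156, p(63)=1505499, p(64)=1741630, p(65)=2012558, p(66)=2323520, p(67)=2679689, p(68)=3087735, p(69)=3554345, p(70)=4087968, p(71)=4697205, p(72)=5392783, p(73)=6185689, p(74)=7089500, p(75)=8118264, p(76)=9289091, p(77)=10619863, p(78)=12132164, p(79)=13848650, p(80)=15796476, p(81)=18004327, p(82)=20506255, p(83)=23338469, p(84)=26543660, p(85)=30167357, p(86)=34262962, p(87)=38887673, p(88)=44108109, p(89)=49995925, p(90)=56634173, p(91)=64112359, p(92)=72533807, p(93)=82010177, p(94)=92669720, p(95)=104651419, p(96)=118114304, p(97)=133230930, p(98)=150198136, p(99)=169229875, p(100)=190569292, p(101)=214481126, p(102)=241265379, p(103)=271248950, p(104)=304801365, p(105)=342325709, p(106)=384276336, p(107)=431149389, p(108)=483502844, p(109)=541946240, p(110)=607163746, p(111)=679903203, p(112)=761002156, p(113)=851376628, p(114)=952050665, p(115)=1064144451, p(116)=1188908248, p(117)=1327710076, p(118)=1482074143, p(119)=1653668665, p(120)=1844349560, p(121)=2056148051, p(122)=2291320912, p(123)=2552338241, p(124)=2841940500, p(125)=3163127352, p(126)=3519222692, p(127)=3913864295, p(128)=4351078600, p(129)=4835271870.
Final step: p(130) = p(129) + p(128) - p(125) - p(123) + p(118) + p(115) - p(108) - p(104) + p(95) + p(90) - p(79) - p(73) + p(60) + p(53) - p(38) - p(30) + p(13) + p(4)
= 4835271870 + 4351078600 - 3163127352 - 2552338241 + 1482074143 + 1064144451 - 483502844 - 304801365 + 104651419 + 56634173 - 13848650 - 6185689 + 966467 + 329931 - 26015 - 5604 + 101 + 5
= 5371315400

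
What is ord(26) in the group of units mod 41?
40

41 is prime, so ord(26) divides φ(41) = 40.
Divisors of 40: 1, 2, 4, 5, 8, 10, 20, 40.
Repeated squaring: 26^1 ≡ 26, 26^2 ≡ 20, 26^4 ≡ 31, 26^8 ≡ 18, 26^16 ≡ 37, 26^32 ≡ 16 (mod 41).
Test 26^d mod 41 for each divisor d in increasing order:
26^1 ≡ 26
26^2 ≡ 20
26^4 ≡ 31
26^5 = 26^4·26^1 ≡ 27
26^8 ≡ 18
26^10 = 26^8·26^2 ≡ 32
26^20 = 26^16·26^4 ≡ 40
26^40 = 26^32·26^8 ≡ 1  ← first divisor giving 1
The order is 40.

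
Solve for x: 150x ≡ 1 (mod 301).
299

gcd(150, 301) = 1, so the inverse exists.
Extended Euclidean algorithm on (301, 150):
301 = 2 × 150 + 1  ⟹  1 = (1)·301 + (-2)·150
So (-2)·150 ≡ 1 (mod 301), i.e. 150^(-1) ≡ -2 ≡ 299 (mod 301).
Check: 150 × 299 = 44850 ≡ 1 (mod 301)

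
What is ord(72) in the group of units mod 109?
108

109 is prime, so ord(72) divides φ(109) = 108.
Divisors of 108: 1, 2, 3, 4, 6, 9, 12, 18, 27, 36, 54, 108.
Repeated squaring: 72^1 ≡ 72, 72^2 ≡ 61, 72^4 ≡ 15, 72^8 ≡ 7, 72^16 ≡ 49, 72^32 ≡ 3, 72^64 ≡ 9 (mod 109).
Test 72^d mod 109 for each divisor d in increasing order:
72^1 ≡ 72
72^2 ≡ 61
72^3 = 72^2·72^1 ≡ 32
72^4 ≡ 15
72^6 = 72^4·72^2 ≡ 43
72^9 = 72^8·72^1 ≡ 68
72^12 = 72^8·72^4 ≡ 105
72^18 = 72^16·72^2 ≡ 46
72^27 = 72^16·72^8·72^2·72^1 ≡ 76
72^36 = 72^32·72^4 ≡ 45
72^54 = 72^32·72^16·72^4·72^2 ≡ 108
72^108 = 72^64·72^32·72^8·72^4 ≡ 1  ← first divisor giving 1
The order is 108.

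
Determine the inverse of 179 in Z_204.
155

gcd(179, 204) = 1, so the inverse exists.
Extended Euclidean algorithm on (204, 179):
204 = 1 × 179 + 25  ⟹  25 = (1)·204 + (-1)·179
179 = 7 × 25 + 4  ⟹  4 = (-7)·204 + (8)·179
25 = 6 × 4 + 1  ⟹  1 = (43)·204 + (-49)·179
So (-49)·179 ≡ 1 (mod 204), i.e. 179^(-1) ≡ -49 ≡ 155 (mod 204).
Check: 179 × 155 = 27745 ≡ 1 (mod 204)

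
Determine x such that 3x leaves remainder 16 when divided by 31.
x ≡ 26 (mod 31)

gcd(3, 31) = 1, which divides 16, so solutions exist.
Find 3^(-1) mod 31 by the extended Euclidean algorithm:
31 = 10 × 3 + 1  ⟹  1 = (1)·31 + (-10)·3
So (-10)·3 ≡ 1 (mod 31), i.e. 3^(-1) ≡ -10 ≡ 21 (mod 31).
x ≡ 21 × 16 = 336 ≡ 26 (mod 31).
Check: 3 × 26 = 78 ≡ 16 (mod 31).
Unique solution: x ≡ 26 (mod 31)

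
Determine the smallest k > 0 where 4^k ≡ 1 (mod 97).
24

97 is prime, so ord(4) divides φ(97) = 96.
Divisors of 96: 1, 2, 3, 4, 6, 8, 12, 16, 24, 32, 48, 96.
Repeated squaring: 4^1 ≡ 4, 4^2 ≡ 16, 4^4 ≡ 62, 4^8 ≡ 61, 4^16 ≡ 35, 4^32 ≡ 61, 4^64 ≡ 35 (mod 97).
Test 4^d mod 97 for each divisor d in increasing order:
4^1 ≡ 4
4^2 ≡ 16
4^3 = 4^2·4^1 ≡ 64
4^4 ≡ 62
4^6 = 4^4·4^2 ≡ 22
4^8 ≡ 61
4^12 = 4^8·4^4 ≡ 96
4^16 ≡ 35
4^24 = 4^16·4^8 ≡ 1  ← first divisor giving 1
The order is 24.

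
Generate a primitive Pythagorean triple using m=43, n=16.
(1593, 1376, 2105)

Euclid's formula: a = m² - n², b = 2mn, c = m² + n²
m = 43, n = 16
a = 43² - 16² = 1849 - 256 = 1593
b = 2 × 43 × 16 = 1376
c = 43² + 16² = 1849 + 256 = 2105
Verification: 1593² + 1376² = 2537649 + 1893376 = 4431025 = 2105² ✓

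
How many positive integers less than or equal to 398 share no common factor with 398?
198

398 = 2 × 199
φ(n) = n × ∏(1 - 1/p) for each prime p dividing n
φ(398) = 398 × (1 - 1/2) × (1 - 1/199) = 198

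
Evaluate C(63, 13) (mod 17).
0

Using Lucas' theorem:
Write n=63 and k=13 in base 17:
n in base 17: [3, 12]
k in base 17: [0, 13]
C(63,13) mod 17 = ∏ C(n_i, k_i) mod 17
Digit binomials (mod 17): C(3,0) = 1; C(12,13) = 0 (k_i > n_i)
Product: 1 × 0 = 0 ≡ 0 (mod 17)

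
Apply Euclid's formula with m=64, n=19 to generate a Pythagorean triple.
(3735, 2432, 4457)

Euclid's formula: a = m² - n², b = 2mn, c = m² + n²
m = 64, n = 19
a = 64² - 19² = 4096 - 361 = 3735
b = 2 × 64 × 19 = 2432
c = 64² + 19² = 4096 + 361 = 4457
Verification: 3735² + 2432² = 13950225 + 5914624 = 19864849 = 4457² ✓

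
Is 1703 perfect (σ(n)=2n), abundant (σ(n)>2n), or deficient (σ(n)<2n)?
deficient

Proper divisors of 1703: sum = 1 + 13 + 131 = 145
Since 145 < 1703, 1703 is deficient.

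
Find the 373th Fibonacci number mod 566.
509

Matrix identity: Q^n = [[F_(n+1), F_n], [F_n, F_(n-1)]] with Q = [[1,1],[1,0]].
n = 373 = 101110101₂. Square-and-multiply, entries mod 566:
Q^1 = [[1,1],[1,0]]
Q^2 = (Q^1)² = [[2,1],[1,1]]
Q^5 = (Q^2)²·Q = [[8,5],[5,3]]
Q^11 = (Q^5)²·Q = [[144,89],[89,55]]
Q^23 = (Q^11)²·Q = [[522,357],[357,165]]
Q^46 = (Q^23)² = [[337,181],[181,156]]
Q^93 = (Q^46)²·Q = [[107,302],[302,371]]
Q^186 = (Q^93)² = [[207,26],[26,181]]
Q^373 = (Q^186)²·Q = [[409,509],[509,466]]
F_373 mod 566 = Q^373[0][1] = 509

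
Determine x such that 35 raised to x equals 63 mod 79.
31

Baby-step giant-step with step n = ⌈√79⌉ = 9.
Baby steps 35^j mod 79 (j:value) for j=0..8: 0:1, 1:35, 2:40, 3:57, 4:20, 5:68, 6:10, 7:34, 8:5.
Giant-step multiplier: 35^(-9) ≡ 35^(78-9) = 35^69 ≡ 14 (mod 79).
Giant steps γ_i = 63·14^i mod 79: γ_0=63, γ_1=13, γ_2=24, γ_3=20 (in table at j=4).
x = i·n + j = 3·9 + 4 = 31.
Check: 35^31 ≡ 63 (mod 79).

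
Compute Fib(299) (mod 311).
89

Matrix identity: Q^n = [[F_(n+1), F_n], [F_n, F_(n-1)]] with Q = [[1,1],[1,0]].
n = 299 = 100101011₂. Square-and-multiply, entries mod 311:
Q^1 = [[1,1],[1,0]]
Q^2 = (Q^1)² = [[2,1],[1,1]]
Q^4 = (Q^2)² = [[5,3],[3,2]]
Q^9 = (Q^4)²·Q = [[55,34],[34,21]]
Q^18 = (Q^9)² = [[138,96],[96,42]]
Q^37 = (Q^18)²·Q = [[134,270],[270,175]]
Q^74 = (Q^37)² = [[44,82],[82,273]]
Q^149 = (Q^74)²·Q = [[133,263],[263,181]]
Q^299 = (Q^149)²·Q = [[256,89],[89,167]]
F_299 mod 311 = Q^299[0][1] = 89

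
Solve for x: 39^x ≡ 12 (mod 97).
54

Baby-step giant-step with step n = ⌈√97⌉ = 10.
Baby steps 39^j mod 97 (j:value) for j=0..9: 0:1, 1:39, 2:66, 3:52, 4:88, 5:37, 6:85, 7:17, 8:81, 9:55.
Giant-step multiplier: 39^(-10) ≡ 39^(96-10) = 39^86 ≡ 53 (mod 97).
Giant steps γ_i = 12·53^i mod 97: γ_0=12, γ_1=54, γ_2=49, γ_3=75, γ_4=95, γ_5=88 (in table at j=4).
x = i·n + j = 5·10 + 4 = 54.
Check: 39^54 ≡ 12 (mod 97).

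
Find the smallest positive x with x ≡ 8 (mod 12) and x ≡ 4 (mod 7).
32

Using Chinese Remainder Theorem:
M = 12 × 7 = 84
M1 = 7, M2 = 12
y1 = 7^(-1) mod 12 = 7
y2 = 12^(-1) mod 7 = 3
x = (8×7×7 + 4×12×3) mod 84 = 32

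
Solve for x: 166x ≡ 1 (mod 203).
192

gcd(166, 203) = 1, so the inverse exists.
Extended Euclidean algorithm on (203, 166):
203 = 1 × 166 + 37  ⟹  37 = (1)·203 + (-1)·166
166 = 4 × 37 + 18  ⟹  18 = (-4)·203 + (5)·166
37 = 2 × 18 + 1  ⟹  1 = (9)·203 + (-11)·166
So (-11)·166 ≡ 1 (mod 203), i.e. 166^(-1) ≡ -11 ≡ 192 (mod 203).
Check: 166 × 192 = 31872 ≡ 1 (mod 203)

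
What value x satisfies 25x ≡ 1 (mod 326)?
313

gcd(25, 326) = 1, so the inverse exists.
Extended Euclidean algorithm on (326, 25):
326 = 13 × 25 + 1  ⟹  1 = (1)·326 + (-13)·25
So (-13)·25 ≡ 1 (mod 326), i.e. 25^(-1) ≡ -13 ≡ 313 (mod 326).
Check: 25 × 313 = 7825 ≡ 1 (mod 326)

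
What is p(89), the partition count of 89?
49995925

p(n) counts ways to write n as a sum of positive integers (order ignored).
Euler's pentagonal recurrence: p(k) = p(k-1) + p(k-2) - p(k-5) - p(k-7) + p(k-12) + p(k-15) - ... (offsets j(3j∓1)/2, signs ++--, p(0)=1, p(<0)=0).
DP table for k = 0..88: p(0)=1, p(1)=1, p(2)=2, p(3)=3, p(4)=5, p(5)=7, p(6)=11, p(7)=15, p(8)=22, p(9)=30, p(10)=42, p(11)=56, p(12)=77, p(13)=101, p(14)=135, p(15)=176, p(16)=231, p(17)=297, p(18)=385, p(19)=490, p(20)=627, p(21)=792, p(22)=1002, p(23)=1255, p(24)=1575, p(25)=1958, p(26)=2436, p(27)=3010, p(28)=3718, p(29)=4565, p(30)=5604, p(31)=6842, p(32)=8349, p(33)=10143, p(34)=12310, p(35)=14883, p(36)=17977, p(37)=21637, p(38)=26015, p(39)=31185, p(40)=37338, p(41)=44583, p(42)=53174, p(43)=63261, p(44)=75175, p(45)=89134, p(46)=105558, p(47)=124754, p(48)=147273, p(49)=173525, p(50)=204226, p(51)=239943, p(52)=281589, p(53)=329931, p(54)=386155, p(55)=451276, p(56)=526823, p(57)=614154, p(58)=715220, p(59)=831820, p(60)=966467, p(61)=1121505, p(62)=1300156, p(63)=1505499, p(64)=1741630, p(65)=2012558, p(66)=2323520, p(67)=2679689, p(68)=3087735, p(69)=3554345, p(70)=4087968, p(71)=4697205, p(72)=5392783, p(73)=6185689, p(74)=7089500, p(75)=8118264, p(76)=9289091, p(77)=10619863, p(78)=12132164, p(79)=13848650, p(80)=15796476, p(81)=18004327, p(82)=20506255, p(83)=23338469, p(84)=26543660, p(85)=30167357, p(86)=34262962, p(87)=38887673, p(88)=44108109.
Final step: p(89) = p(88) + p(87) - p(84) - p(82) + p(77) + p(74) - p(67) - p(63) + p(54) + p(49) - p(38) - p(32) + p(19) + p(12)
= 44108109 + 38887673 - 26543660 - 20506255 + 10619863 + 7089500 - 2679689 - 1505499 + 386155 + 173525 - 26015 - 8349 + 490 + 77
= 49995925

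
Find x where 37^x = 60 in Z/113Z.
20

Baby-step giant-step with step n = ⌈√113⌉ = 11.
Baby steps 37^j mod 113 (j:value) for j=0..10: 0:1, 1:37, 2:13, 3:29, 4:56, 5:38, 6:50, 7:42, 8:85, 9:94, 10:88.
Giant-step multiplier: 37^(-11) ≡ 37^(112-11) = 37^101 ≡ 43 (mod 113).
Giant steps γ_i = 60·43^i mod 113: γ_0=60, γ_1=94 (in table at j=9).
x = i·n + j = 1·11 + 9 = 20.
Check: 37^20 ≡ 60 (mod 113).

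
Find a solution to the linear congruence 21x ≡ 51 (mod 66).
x ≡ 15 (mod 22)

gcd(21, 66) = 3, which divides 51, so solutions exist.
Divide through by 3: 7x ≡ 17 (mod 22).
Find 7^(-1) mod 22 by the extended Euclidean algorithm:
22 = 3 × 7 + 1  ⟹  1 = (1)·22 + (-3)·7
So (-3)·7 ≡ 1 (mod 22), i.e. 7^(-1) ≡ -3 ≡ 19 (mod 22).
x ≡ 19 × 17 = 323 ≡ 15 (mod 22).
Check: 21 × 15 = 315 ≡ 51 (mod 66).
x ≡ 15 (mod 22), giving 3 solutions mod 66.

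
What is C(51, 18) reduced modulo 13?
10

Using Lucas' theorem:
Write n=51 and k=18 in base 13:
n in base 13: [3, 12]
k in base 13: [1, 5]
C(51,18) mod 13 = ∏ C(n_i, k_i) mod 13
Digit binomials (mod 13): C(3,1) = 3; C(12,5) = 792 ≡ 12
Product: 3 × 12 = 36 ≡ 10 (mod 13)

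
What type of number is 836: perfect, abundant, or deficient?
abundant

Proper divisors of 836: sum = 1 + 2 + 4 + 11 + 19 + 22 + 38 + 44 + 76 + 209 + 418 = 844
Since 844 > 836, 836 is abundant.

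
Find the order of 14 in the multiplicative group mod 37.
12

37 is prime, so ord(14) divides φ(37) = 36.
Divisors of 36: 1, 2, 3, 4, 6, 9, 12, 18, 36.
Repeated squaring: 14^1 ≡ 14, 14^2 ≡ 11, 14^4 ≡ 10, 14^8 ≡ 26, 14^16 ≡ 10, 14^32 ≡ 26 (mod 37).
Test 14^d mod 37 for each divisor d in increasing order:
14^1 ≡ 14
14^2 ≡ 11
14^3 = 14^2·14^1 ≡ 6
14^4 ≡ 10
14^6 = 14^4·14^2 ≡ 36
14^9 = 14^8·14^1 ≡ 31
14^12 = 14^8·14^4 ≡ 1  ← first divisor giving 1
The order is 12.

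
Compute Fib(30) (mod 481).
391

Matrix identity: Q^n = [[F_(n+1), F_n], [F_n, F_(n-1)]] with Q = [[1,1],[1,0]].
n = 30 = 11110₂. Square-and-multiply, entries mod 481:
Q^1 = [[1,1],[1,0]]
Q^3 = (Q^1)²·Q = [[3,2],[2,1]]
Q^7 = (Q^3)²·Q = [[21,13],[13,8]]
Q^15 = (Q^7)²·Q = [[25,129],[129,377]]
Q^30 = (Q^15)² = [[431,391],[391,40]]
F_30 mod 481 = Q^30[0][1] = 391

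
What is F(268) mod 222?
147

Matrix identity: Q^n = [[F_(n+1), F_n], [F_n, F_(n-1)]] with Q = [[1,1],[1,0]].
n = 268 = 100001100₂. Square-and-multiply, entries mod 222:
Q^1 = [[1,1],[1,0]]
Q^2 = (Q^1)² = [[2,1],[1,1]]
Q^4 = (Q^2)² = [[5,3],[3,2]]
Q^8 = (Q^4)² = [[34,21],[21,13]]
Q^16 = (Q^8)² = [[43,99],[99,166]]
Q^33 = (Q^16)²·Q = [[151,106],[106,45]]
Q^67 = (Q^33)²·Q = [[201,71],[71,130]]
Q^134 = (Q^67)² = [[154,191],[191,185]]
Q^268 = (Q^134)² = [[35,147],[147,110]]
F_268 mod 222 = Q^268[0][1] = 147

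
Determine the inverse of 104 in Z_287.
69

gcd(104, 287) = 1, so the inverse exists.
Extended Euclidean algorithm on (287, 104):
287 = 2 × 104 + 79  ⟹  79 = (1)·287 + (-2)·104
104 = 1 × 79 + 25  ⟹  25 = (-1)·287 + (3)·104
79 = 3 × 25 + 4  ⟹  4 = (4)·287 + (-11)·104
25 = 6 × 4 + 1  ⟹  1 = (-25)·287 + (69)·104
So (69)·104 ≡ 1 (mod 287), i.e. 104^(-1) ≡ 69 (mod 287).
Check: 104 × 69 = 7176 ≡ 1 (mod 287)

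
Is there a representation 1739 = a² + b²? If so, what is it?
Not possible

Factorization: 1739 = 37 × 47
By Fermat: n is sum of two squares iff every prime p ≡ 3 (mod 4) appears to even power.
Prime(s) ≡ 3 (mod 4) with odd exponent: [(47, 1)]
Therefore 1739 cannot be expressed as a² + b².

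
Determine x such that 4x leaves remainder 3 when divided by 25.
x ≡ 7 (mod 25)

gcd(4, 25) = 1, which divides 3, so solutions exist.
Find 4^(-1) mod 25 by the extended Euclidean algorithm:
25 = 6 × 4 + 1  ⟹  1 = (1)·25 + (-6)·4
So (-6)·4 ≡ 1 (mod 25), i.e. 4^(-1) ≡ -6 ≡ 19 (mod 25).
x ≡ 19 × 3 = 57 ≡ 7 (mod 25).
Check: 4 × 7 = 28 ≡ 3 (mod 25).
Unique solution: x ≡ 7 (mod 25)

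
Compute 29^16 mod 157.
99

Repeated squaring. Binary of 16 = 10000.
29^1 ≡ 29 (mod 157); 29^2 ≡ 56 (mod 157); 29^4 ≡ 153 (mod 157); 29^8 ≡ 16 (mod 157); 29^16 ≡ 99 (mod 157)
29^16 = 29^16 ≡ 99 (mod 157)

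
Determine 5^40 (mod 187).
67

Repeated squaring. Binary of 40 = 101000.
5^1 ≡ 5 (mod 187); 5^2 ≡ 25 (mod 187); 5^4 ≡ 64 (mod 187); 5^8 ≡ 169 (mod 187); 5^16 ≡ 137 (mod 187); 5^32 ≡ 69 (mod 187)
5^40 = 5^8 × 5^32 ≡ 67 (mod 187)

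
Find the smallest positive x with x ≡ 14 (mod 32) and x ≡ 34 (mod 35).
174

Using Chinese Remainder Theorem:
M = 32 × 35 = 1120
M1 = 35, M2 = 32
y1 = 35^(-1) mod 32 = 11
y2 = 32^(-1) mod 35 = 23
x = (14×35×11 + 34×32×23) mod 1120 = 174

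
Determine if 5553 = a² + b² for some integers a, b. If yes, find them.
48² + 57² (a=48, b=57)

Factorization: 5553 = 3^2 × 617
By Fermat: n is sum of two squares iff every prime p ≡ 3 (mod 4) appears to even power.
All primes ≡ 3 (mod 4) appear to even power.
Search a = 0, 1, 2, … for 5553 - a² a perfect square: first hit at a = 48: 5553 - 2304 = 3249 = 57².
5553 = 48² + 57² = 2304 + 3249 ✓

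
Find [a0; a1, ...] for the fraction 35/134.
[0; 3, 1, 4, 1, 5]

Euclidean algorithm steps:
35 = 0 × 134 + 35
134 = 3 × 35 + 29
35 = 1 × 29 + 6
29 = 4 × 6 + 5
6 = 1 × 5 + 1
5 = 5 × 1 + 0
Continued fraction: [0; 3, 1, 4, 1, 5]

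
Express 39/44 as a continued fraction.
[0; 1, 7, 1, 4]

Euclidean algorithm steps:
39 = 0 × 44 + 39
44 = 1 × 39 + 5
39 = 7 × 5 + 4
5 = 1 × 4 + 1
4 = 4 × 1 + 0
Continued fraction: [0; 1, 7, 1, 4]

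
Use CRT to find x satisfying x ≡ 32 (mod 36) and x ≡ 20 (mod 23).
572

Using Chinese Remainder Theorem:
M = 36 × 23 = 828
M1 = 23, M2 = 36
y1 = 23^(-1) mod 36 = 11
y2 = 36^(-1) mod 23 = 16
x = (32×23×11 + 20×36×16) mod 828 = 572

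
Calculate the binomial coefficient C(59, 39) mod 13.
4

Using Lucas' theorem:
Write n=59 and k=39 in base 13:
n in base 13: [4, 7]
k in base 13: [3, 0]
C(59,39) mod 13 = ∏ C(n_i, k_i) mod 13
Digit binomials (mod 13): C(4,3) = 4; C(7,0) = 1
Product: 4 × 1 = 4 ≡ 4 (mod 13)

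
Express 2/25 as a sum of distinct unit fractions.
1/13 + 1/325

Greedy algorithm:
2/25: ceiling(25/2) = 13, use 1/13
1/325: ceiling(325/1) = 325, use 1/325
Result: 2/25 = 1/13 + 1/325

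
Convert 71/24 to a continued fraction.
[2; 1, 23]

Euclidean algorithm steps:
71 = 2 × 24 + 23
24 = 1 × 23 + 1
23 = 23 × 1 + 0
Continued fraction: [2; 1, 23]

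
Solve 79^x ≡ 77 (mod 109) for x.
57

Baby-step giant-step with step n = ⌈√109⌉ = 11.
Baby steps 79^j mod 109 (j:value) for j=0..10: 0:1, 1:79, 2:28, 3:32, 4:21, 5:24, 6:43, 7:18, 8:5, 9:68, 10:31.
Giant-step multiplier: 79^(-11) ≡ 79^(108-11) = 79^97 ≡ 62 (mod 109).
Giant steps γ_i = 77·62^i mod 109: γ_0=77, γ_1=87, γ_2=53, γ_3=16, γ_4=11, γ_5=28 (in table at j=2).
x = i·n + j = 5·11 + 2 = 57.
Check: 79^57 ≡ 77 (mod 109).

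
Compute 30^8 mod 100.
0

Repeated squaring. Binary of 8 = 1000.
30^1 ≡ 30 (mod 100); 30^2 ≡ 0 (mod 100); 30^4 ≡ 0 (mod 100); 30^8 ≡ 0 (mod 100)
30^8 = 30^8 ≡ 0 (mod 100)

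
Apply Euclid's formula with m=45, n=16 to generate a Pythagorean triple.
(1769, 1440, 2281)

Euclid's formula: a = m² - n², b = 2mn, c = m² + n²
m = 45, n = 16
a = 45² - 16² = 2025 - 256 = 1769
b = 2 × 45 × 16 = 1440
c = 45² + 16² = 2025 + 256 = 2281
Verification: 1769² + 1440² = 3129361 + 2073600 = 5202961 = 2281² ✓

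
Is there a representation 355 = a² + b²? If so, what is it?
Not possible

Factorization: 355 = 5 × 71
By Fermat: n is sum of two squares iff every prime p ≡ 3 (mod 4) appears to even power.
Prime(s) ≡ 3 (mod 4) with odd exponent: [(71, 1)]
Therefore 355 cannot be expressed as a² + b².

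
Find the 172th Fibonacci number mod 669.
198

Matrix identity: Q^n = [[F_(n+1), F_n], [F_n, F_(n-1)]] with Q = [[1,1],[1,0]].
n = 172 = 10101100₂. Square-and-multiply, entries mod 669:
Q^1 = [[1,1],[1,0]]
Q^2 = (Q^1)² = [[2,1],[1,1]]
Q^5 = (Q^2)²·Q = [[8,5],[5,3]]
Q^10 = (Q^5)² = [[89,55],[55,34]]
Q^21 = (Q^10)²·Q = [[317,242],[242,75]]
Q^43 = (Q^21)²·Q = [[366,500],[500,535]]
Q^86 = (Q^43)² = [[619,263],[263,356]]
Q^172 = (Q^86)² = [[86,198],[198,557]]
F_172 mod 669 = Q^172[0][1] = 198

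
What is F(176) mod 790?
287

Matrix identity: Q^n = [[F_(n+1), F_n], [F_n, F_(n-1)]] with Q = [[1,1],[1,0]].
n = 176 = 10110000₂. Square-and-multiply, entries mod 790:
Q^1 = [[1,1],[1,0]]
Q^2 = (Q^1)² = [[2,1],[1,1]]
Q^5 = (Q^2)²·Q = [[8,5],[5,3]]
Q^11 = (Q^5)²·Q = [[144,89],[89,55]]
Q^22 = (Q^11)² = [[217,331],[331,676]]
Q^44 = (Q^22)² = [[230,123],[123,107]]
Q^88 = (Q^44)² = [[89,371],[371,508]]
Q^176 = (Q^88)² = [[202,287],[287,705]]
F_176 mod 790 = Q^176[0][1] = 287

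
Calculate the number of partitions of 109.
541946240

p(n) counts ways to write n as a sum of positive integers (order ignored).
Euler's pentagonal recurrence: p(k) = p(k-1) + p(k-2) - p(k-5) - p(k-7) + p(k-12) + p(k-15) - ... (offsets j(3j∓1)/2, signs ++--, p(0)=1, p(<0)=0).
DP table for k = 0..108: p(0)=1, p(1)=1, p(2)=2, p(3)=3, p(4)=5, p(5)=7, p(6)=11, p(7)=15, p(8)=22, p(9)=30, p(10)=42, p(11)=56, p(12)=77, p(13)=101, p(14)=135, p(15)=176, p(16)=231, p(17)=297, p(18)=385, p(19)=490, p(20)=627, p(21)=792, p(22)=1002, p(23)=1255, p(24)=1575, p(25)=1958, p(26)=2436, p(27)=3010, p(28)=3718, p(29)=4565, p(30)=5604, p(31)=6842, p(32)=8349, p(33)=10143, p(34)=12310, p(35)=14883, p(36)=17977, p(37)=21637, p(38)=26015, p(39)=31185, p(40)=37338, p(41)=44583, p(42)=53174, p(43)=63261, p(44)=75175, p(45)=89134, p(46)=105558, p(47)=124754, p(48)=147273, p(49)=173525, p(50)=204226, p(51)=239943, p(52)=281589, p(53)=329931, p(54)=386155, p(55)=451276, p(56)=526823, p(57)=614154, p(58)=715220, p(59)=831820, p(60)=966467, p(61)=1121505, p(62)=1300156, p(63)=1505499, p(64)=1741630, p(65)=2012558, p(66)=2323520, p(67)=2679689, p(68)=3087735, p(69)=3554345, p(70)=4087968, p(71)=4697205, p(72)=5392783, p(73)=6185689, p(74)=7089500, p(75)=8118264, p(76)=9289091, p(77)=10619863, p(78)=12132164, p(79)=13848650, p(80)=15796476, p(81)=18004327, p(82)=20506255, p(83)=23338469, p(84)=26543660, p(85)=30167357, p(86)=34262962, p(87)=38887673, p(88)=44108109, p(89)=49995925, p(90)=56634173, p(91)=64112359, p(92)=72533807, p(93)=82010177, p(94)=92669720, p(95)=104651419, p(96)=118114304, p(97)=133230930, p(98)=150198136, p(99)=169229875, p(100)=190569292, p(101)=214481126, p(102)=241265379, p(103)=271248950, p(104)=304801365, p(105)=342325709, p(106)=384276336, p(107)=431149389, p(108)=483502844.
Final step: p(109) = p(108) + p(107) - p(104) - p(102) + p(97) + p(94) - p(87) - p(83) + p(74) + p(69) - p(58) - p(52) + p(39) + p(32) - p(17) - p(9)
= 483502844 + 431149389 - 304801365 - 241265379 + 133230930 + 92669720 - 38887673 - 23338469 + 7089500 + 3554345 - 715220 - 281589 + 31185 + 8349 - 297 - 30
= 541946240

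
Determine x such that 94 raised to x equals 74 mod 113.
93

Baby-step giant-step with step n = ⌈√113⌉ = 11.
Baby steps 94^j mod 113 (j:value) for j=0..10: 0:1, 1:94, 2:22, 3:34, 4:32, 5:70, 6:26, 7:71, 8:7, 9:93, 10:41.
Giant-step multiplier: 94^(-11) ≡ 94^(112-11) = 94^101 ≡ 66 (mod 113).
Giant steps γ_i = 74·66^i mod 113: γ_0=74, γ_1=25, γ_2=68, γ_3=81, γ_4=35, γ_5=50, γ_6=23, γ_7=49, γ_8=70 (in table at j=5).
x = i·n + j = 8·11 + 5 = 93.
Check: 94^93 ≡ 74 (mod 113).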